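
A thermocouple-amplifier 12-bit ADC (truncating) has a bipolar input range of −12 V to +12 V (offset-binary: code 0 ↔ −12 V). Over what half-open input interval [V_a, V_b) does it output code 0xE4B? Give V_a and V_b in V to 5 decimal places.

[9.43945 V, 9.44531 V)

LSB = 24/2^12 = 5.859 mV.
Code 0xE4B = 3659 decimal.
V_a = V_low + 3659·LSB = 9.43945 V; V_b = V_low + 3660·LSB = 9.44531 V.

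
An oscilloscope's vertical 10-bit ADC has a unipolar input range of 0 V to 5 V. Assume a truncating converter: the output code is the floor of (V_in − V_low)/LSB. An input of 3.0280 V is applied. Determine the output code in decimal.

Full-scale span = 5 V; LSB = 5/2^10 = 4.883 mV.
(V_in − V_low)/LSB = (3.0280 − 0) / 0.00488281 = 620.134.
Floor → code 620.

code 620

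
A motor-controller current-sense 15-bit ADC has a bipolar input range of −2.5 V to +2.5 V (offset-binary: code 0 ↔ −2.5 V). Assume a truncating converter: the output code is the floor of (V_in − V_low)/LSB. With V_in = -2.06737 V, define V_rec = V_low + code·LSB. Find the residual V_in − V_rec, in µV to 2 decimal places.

43.33 µV

One LSB is 5 V / 32768 = 152.59 µV.
(-2.06737 − (−2.5))/0.000152588 = 2835.2840; ⌊·⌋ gives code 2835.
V_rec = (−2.5) + 2835·0.000152588 = -2.0674133 V.
V_in − V_rec = 4.33301e-05 V = 43.33 µV.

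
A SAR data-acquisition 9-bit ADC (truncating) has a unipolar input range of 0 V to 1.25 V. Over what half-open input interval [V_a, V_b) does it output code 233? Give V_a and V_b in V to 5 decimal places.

LSB = 1.25/2^9 = 2.441 mV.
V_a = V_low + 233·LSB = 0.568848 V; V_b = V_low + 234·LSB = 0.571289 V.

[0.56885 V, 0.57129 V)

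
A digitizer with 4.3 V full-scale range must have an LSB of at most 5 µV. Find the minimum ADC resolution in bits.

Number of steps required ≥ 4.3 V / 5 µV = 860000.00.
Need 2^N ≥ 860000.00; 2^19 = 524288, 2^20 = 1048576.
Minimum N = 20.

20 bits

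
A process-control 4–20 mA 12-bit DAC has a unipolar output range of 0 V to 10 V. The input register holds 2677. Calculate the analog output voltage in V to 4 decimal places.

6.5356 V

LSB = 10 V / 2^12 = 2.441 mV.
V_out = 0 + 2677 × 0.00244141 V = 6.53564 V.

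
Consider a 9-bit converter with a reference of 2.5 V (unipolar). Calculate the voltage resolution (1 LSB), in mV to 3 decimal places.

4.883 mV

Full-scale span = 2.5 V.
LSB = 2.5 / 2^9 = 2.5 / 512 = 0.00488281 V = 4.883 mV.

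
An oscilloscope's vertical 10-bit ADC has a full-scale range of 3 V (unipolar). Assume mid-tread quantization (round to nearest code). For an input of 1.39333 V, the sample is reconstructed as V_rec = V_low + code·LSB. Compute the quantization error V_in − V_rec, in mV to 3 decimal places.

Step size: 3 V ÷ 2^10 = 2.930 mV.
(1.39333 − 0)/0.00292969 = 475.5900; round gives code 476.
Reconstructed: 1.3945312 V.
Difference: -0.00120125 V → -1.201 mV.

-1.201 mV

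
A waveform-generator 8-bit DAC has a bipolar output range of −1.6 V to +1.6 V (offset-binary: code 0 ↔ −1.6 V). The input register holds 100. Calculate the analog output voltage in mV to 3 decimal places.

LSB = 3.2 V / 2^8 = 12.500 mV.
V_out = (−1.6) + 100 × 0.0125 V = -0.35 V.
= -350.000 mV.

-350.000 mV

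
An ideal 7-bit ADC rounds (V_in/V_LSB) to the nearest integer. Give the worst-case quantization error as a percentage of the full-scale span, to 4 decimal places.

0.3906 %

Rounding → worst-case error = ½ LSB = V_FS/2^8, so 100/256 = 0.390625 % of full scale.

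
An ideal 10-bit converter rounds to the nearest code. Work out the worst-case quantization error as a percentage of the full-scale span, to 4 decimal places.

Rounding → worst-case error = ½ LSB = V_FS/2^11, so 100/2048 = 0.0488281 % of full scale.

0.0488 %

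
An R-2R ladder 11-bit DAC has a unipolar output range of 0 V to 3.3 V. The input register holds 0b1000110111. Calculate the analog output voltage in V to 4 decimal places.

0.9136 V

LSB = 3.3 V / 2^11 = 1.611 mV.
Code 0b1000110111 = 567 decimal.
V_out = 0 + 567 × 0.00161133 V = 0.913623 V.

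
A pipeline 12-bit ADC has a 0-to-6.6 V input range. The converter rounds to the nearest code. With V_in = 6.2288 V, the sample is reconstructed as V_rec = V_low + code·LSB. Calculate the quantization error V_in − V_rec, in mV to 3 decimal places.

LSB = 6.6/2^12 = 1.611 mV.
(6.2288 − 0)/0.00161133 = 3865.6310; round gives code 3866.
Code 3866 maps back to 0 + 3866×0.00161133 V = 6.2293945 V.
Error = 6.2288 − 6.2293945 = -0.000594531 V = -0.595 mV.

-0.595 mV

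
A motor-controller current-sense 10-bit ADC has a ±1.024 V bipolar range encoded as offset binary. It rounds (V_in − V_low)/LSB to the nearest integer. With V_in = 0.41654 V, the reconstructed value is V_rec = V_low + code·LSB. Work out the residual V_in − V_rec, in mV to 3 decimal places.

LSB = 2.048/2^10 = 2.000 mV.
(0.41654 − (−1.024))/0.002 = 720.2700; round gives code 720.
Code 720 maps back to (−1.024) + 720×0.002 V = 0.416 V.
V_in − V_rec = 0.00054 V = 0.540 mV.

0.540 mV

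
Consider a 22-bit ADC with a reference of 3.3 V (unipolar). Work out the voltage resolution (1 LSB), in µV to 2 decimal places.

0.79 µV

Full-scale span = 3.3 V.
LSB = 3.3 / 2^22 = 3.3 / 4194304 = 7.86781e-07 V = 0.79 µV.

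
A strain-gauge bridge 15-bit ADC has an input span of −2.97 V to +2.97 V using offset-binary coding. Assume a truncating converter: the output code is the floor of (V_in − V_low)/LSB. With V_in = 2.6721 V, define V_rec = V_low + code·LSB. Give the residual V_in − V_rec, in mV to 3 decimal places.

0.115 mV

Step size: 5.94 V ÷ 2^15 = 181.27 µV.
(V_in − V_low)/LSB = (2.6721 − (−2.97))/0.000181274 = 31124.6352 → code 31124 (floor).
V_rec = (−2.97) + 31124·0.000181274 = 2.6719849 V.
V_in − V_rec = 0.000115137 V = 0.115 mV.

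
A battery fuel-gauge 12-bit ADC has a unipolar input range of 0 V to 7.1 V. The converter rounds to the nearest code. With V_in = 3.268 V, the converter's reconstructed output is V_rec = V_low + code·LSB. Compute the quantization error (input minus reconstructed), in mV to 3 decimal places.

Step size: 7.1 V ÷ 2^12 = 1.733 mV.
(V_in − V_low)/LSB = (3.268 − 0)/0.0017334 = 1885.3138 → code 1885 (round).
Code 1885 maps back to 0 + 1885×0.0017334 V = 3.2674561 V.
Error = 3.268 − 3.2674561 = 0.000543945 V = 0.544 mV.

0.544 mV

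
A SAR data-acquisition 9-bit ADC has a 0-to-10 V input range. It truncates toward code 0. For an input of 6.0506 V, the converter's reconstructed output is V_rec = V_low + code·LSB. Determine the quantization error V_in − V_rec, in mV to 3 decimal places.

Step size: 10 V ÷ 2^9 = 19.531 mV.
Scaled input = 309.7907 LSBs, so code = 309.
V_rec = 0 + 309·0.0195312 = 6.0351562 V.
Difference: 0.0154437 V → 15.444 mV.

15.444 mV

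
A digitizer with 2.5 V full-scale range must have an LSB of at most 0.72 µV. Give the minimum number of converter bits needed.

22 bits

Number of steps required ≥ 2.5 V / 0.72 µV = 3472222.22.
Need 2^N ≥ 3472222.22; 2^21 = 2097152, 2^22 = 4194304.
Minimum N = 22.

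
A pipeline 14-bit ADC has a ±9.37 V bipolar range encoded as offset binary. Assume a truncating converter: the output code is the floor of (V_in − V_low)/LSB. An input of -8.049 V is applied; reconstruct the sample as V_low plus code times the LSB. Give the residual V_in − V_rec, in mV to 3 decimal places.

Step size: 18.74 V ÷ 2^14 = 1.144 mV.
(V_in − V_low)/LSB = (-8.049 − (−9.37))/0.0011438 = 1154.9234 → code 1154 (floor).
V_rec = (−9.37) + 1154·0.0011438 = -8.0500562 V.
V_in − V_rec = 0.00105615 V = 1.056 mV.

1.056 mV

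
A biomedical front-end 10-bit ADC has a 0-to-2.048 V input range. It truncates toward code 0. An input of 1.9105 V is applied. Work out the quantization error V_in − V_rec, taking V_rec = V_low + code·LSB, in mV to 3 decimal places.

0.500 mV

LSB = 2.048/2^10 = 2.000 mV.
Scaled input = 955.2500 LSBs, so code = 955.
V_rec = 0 + 955·0.002 = 1.91 V.
V_in − V_rec = 0.0005 V = 0.500 mV.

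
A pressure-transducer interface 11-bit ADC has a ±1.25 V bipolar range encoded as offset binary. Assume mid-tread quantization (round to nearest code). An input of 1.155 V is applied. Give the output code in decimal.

code 1970

With 2048 levels over 2.5 V, one step is 1.221 mV.
Input sits at 1970.176 steps above V_low.
round(1970.176) = 1970.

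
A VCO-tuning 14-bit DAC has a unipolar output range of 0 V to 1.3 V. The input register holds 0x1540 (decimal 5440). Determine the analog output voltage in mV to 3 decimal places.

LSB = 1.3 V / 2^14 = 79.35 µV.
Code 0x1540 = 5440 decimal.
V_out = 0 + 5440 × 7.93457e-05 V = 0.431641 V.
= 431.641 mV.

431.641 mV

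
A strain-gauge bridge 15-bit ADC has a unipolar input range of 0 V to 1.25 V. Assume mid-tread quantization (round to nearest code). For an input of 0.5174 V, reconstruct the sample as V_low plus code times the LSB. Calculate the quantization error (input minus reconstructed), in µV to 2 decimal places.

12.61 µV

LSB = 1.25/2^15 = 38.15 µV.
(V_in − V_low)/LSB = (0.5174 − 0)/3.8147e-05 = 13563.3306 → code 13563 (round).
Code 13563 maps back to 0 + 13563×3.8147e-05 V = 0.51738739 V.
Error = 0.5174 − 0.51738739 = 1.26099e-05 V = 12.61 µV.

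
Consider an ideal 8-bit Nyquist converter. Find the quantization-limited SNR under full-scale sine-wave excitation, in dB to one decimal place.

SNR ≈ 6.02·N + 1.76 dB = 6.02·8 + 1.76 = 49.92 dB.

49.9 dB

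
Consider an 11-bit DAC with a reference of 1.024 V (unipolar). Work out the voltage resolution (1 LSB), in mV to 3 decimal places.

0.500 mV

Full-scale span = 1.024 V.
LSB = 1.024 / 2^11 = 1.024 / 2048 = 0.0005 V = 0.500 mV.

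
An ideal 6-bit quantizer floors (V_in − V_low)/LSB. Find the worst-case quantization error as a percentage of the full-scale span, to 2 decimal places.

Truncating → worst-case error = 1 LSB = V_FS/2^6, so 100/64 = 1.5625 % of full scale.

1.56 %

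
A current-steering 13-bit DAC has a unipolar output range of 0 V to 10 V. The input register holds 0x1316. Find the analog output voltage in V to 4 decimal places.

LSB = 10 V / 2^13 = 1.221 mV.
Code 0x1316 = 4886 decimal.
V_out = 0 + 4886 × 0.0012207 V = 5.96436 V.

5.9644 V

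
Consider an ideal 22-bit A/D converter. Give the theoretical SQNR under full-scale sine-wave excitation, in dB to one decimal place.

134.2 dB

SNR ≈ 6.02·N + 1.76 dB = 6.02·22 + 1.76 = 134.20 dB.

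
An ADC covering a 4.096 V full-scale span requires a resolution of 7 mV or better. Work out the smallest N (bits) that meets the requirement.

Number of steps required ≥ 4.096 V / 7 mV = 585.14.
Need 2^N ≥ 585.14; 2^9 = 512, 2^10 = 1024.
Minimum N = 10.

10 bits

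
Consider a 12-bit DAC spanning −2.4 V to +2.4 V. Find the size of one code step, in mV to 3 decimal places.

Full-scale span = 4.8 V.
LSB = 4.8 / 2^12 = 4.8 / 4096 = 0.00117187 V = 1.172 mV.

1.172 mV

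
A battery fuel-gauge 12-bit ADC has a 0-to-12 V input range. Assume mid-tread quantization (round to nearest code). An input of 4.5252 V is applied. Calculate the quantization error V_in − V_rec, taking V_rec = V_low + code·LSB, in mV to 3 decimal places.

-1.167 mV

Step size: 12 V ÷ 2^12 = 2.930 mV.
(V_in − V_low)/LSB = (4.5252 − 0)/0.00292969 = 1544.6016 → code 1545 (round).
Code 1545 maps back to 0 + 1545×0.00292969 V = 4.5263672 V.
Difference: -0.00116719 V → -1.167 mV.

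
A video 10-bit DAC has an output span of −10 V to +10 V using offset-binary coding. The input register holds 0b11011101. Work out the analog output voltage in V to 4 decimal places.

-5.6836 V

LSB = 20 V / 2^10 = 19.531 mV.
Code 0b11011101 = 221 decimal.
V_out = (−10) + 221 × 0.0195312 V = -5.68359 V.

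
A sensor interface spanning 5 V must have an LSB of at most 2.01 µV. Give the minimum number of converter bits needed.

Number of steps required ≥ 5 V / 2.01 µV = 2487562.19.
Need 2^N ≥ 2487562.19; 2^21 = 2097152, 2^22 = 4194304.
Minimum N = 22.

22 bits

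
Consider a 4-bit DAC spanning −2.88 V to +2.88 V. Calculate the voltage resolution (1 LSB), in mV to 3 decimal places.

360.000 mV

Full-scale span = 5.76 V.
LSB = 5.76 / 2^4 = 5.76 / 16 = 0.36 V = 360.000 mV.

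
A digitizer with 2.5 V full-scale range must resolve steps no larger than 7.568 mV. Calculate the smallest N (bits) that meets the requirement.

Number of steps required ≥ 2.5 V / 7.568 mV = 330.34.
Need 2^N ≥ 330.34; 2^8 = 256, 2^9 = 512.
Minimum N = 9.

9 bits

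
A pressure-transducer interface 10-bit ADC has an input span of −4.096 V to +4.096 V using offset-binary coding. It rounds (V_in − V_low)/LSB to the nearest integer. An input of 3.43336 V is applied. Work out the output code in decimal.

code 941

Full-scale span = 8.192 V; LSB = 8.192/2^10 = 8.000 mV.
(V_in − V_low)/LSB = (3.43336 − (−4.096)) / 0.008 = 941.170.
round(941.170) = 941.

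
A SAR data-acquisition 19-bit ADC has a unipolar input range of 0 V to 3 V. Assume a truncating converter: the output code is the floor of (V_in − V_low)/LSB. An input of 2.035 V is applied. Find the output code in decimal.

LSB = 3 V / 524288 = 5.72 µV.
(2.035 − 0) / 5.72205e-06 = 355642.027 LSBs.
So the output code is 355642.

code 355642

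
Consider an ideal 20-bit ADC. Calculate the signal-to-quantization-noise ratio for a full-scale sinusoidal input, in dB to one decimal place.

SNR ≈ 6.02·N + 1.76 dB = 6.02·20 + 1.76 = 122.16 dB.

122.2 dB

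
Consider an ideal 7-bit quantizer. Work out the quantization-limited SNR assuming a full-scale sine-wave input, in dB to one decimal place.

43.9 dB

SNR ≈ 6.02·N + 1.76 dB = 6.02·7 + 1.76 = 43.90 dB.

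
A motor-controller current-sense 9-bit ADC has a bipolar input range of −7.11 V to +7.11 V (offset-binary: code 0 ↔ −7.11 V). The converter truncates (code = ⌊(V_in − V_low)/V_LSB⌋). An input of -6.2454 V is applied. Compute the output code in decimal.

LSB = 14.22 V / 512 = 27.773 mV.
(-6.2454 − (−7.11)) / 0.0277734 = 31.130 LSBs.
⌊·⌋(31.130) = 31.

code 31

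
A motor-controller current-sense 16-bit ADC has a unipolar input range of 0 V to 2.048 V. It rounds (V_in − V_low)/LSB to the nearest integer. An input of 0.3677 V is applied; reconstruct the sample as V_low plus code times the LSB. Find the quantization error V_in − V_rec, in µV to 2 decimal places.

12.50 µV

Step size: 2.048 V ÷ 2^16 = 31.25 µV.
(0.3677 − 0)/3.125e-05 = 11766.4000; round gives code 11766.
Reconstructed: 0.3676875 V.
V_in − V_rec = 1.25e-05 V = 12.50 µV.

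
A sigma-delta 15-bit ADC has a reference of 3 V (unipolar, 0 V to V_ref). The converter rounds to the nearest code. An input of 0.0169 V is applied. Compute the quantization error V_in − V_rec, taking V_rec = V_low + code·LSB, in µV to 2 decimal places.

-37.26 µV

One LSB is 3 V / 32768 = 91.55 µV.
Scaled input = 184.5931 LSBs, so code = 185.
V_rec = 0 + 185·9.15527e-05 = 0.016937256 V.
Error = 0.0169 − 0.016937256 = -3.72559e-05 V = -37.26 µV.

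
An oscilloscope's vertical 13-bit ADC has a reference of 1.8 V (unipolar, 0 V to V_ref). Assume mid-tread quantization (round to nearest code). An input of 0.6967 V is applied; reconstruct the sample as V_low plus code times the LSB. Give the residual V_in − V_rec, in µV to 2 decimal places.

-52.93 µV

LSB = 1.8/2^13 = 219.73 µV.
(V_in − V_low)/LSB = (0.6967 − 0)/0.000219727 = 3170.7591 → code 3171 (round).
Code 3171 maps back to 0 + 3171×0.000219727 V = 0.69675293 V.
Difference: -5.29297e-05 V → -52.93 µV.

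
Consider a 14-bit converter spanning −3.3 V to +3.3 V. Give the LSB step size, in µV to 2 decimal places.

Full-scale span = 6.6 V.
LSB = 6.6 / 2^14 = 6.6 / 16384 = 0.000402832 V = 402.83 µV.

402.83 µV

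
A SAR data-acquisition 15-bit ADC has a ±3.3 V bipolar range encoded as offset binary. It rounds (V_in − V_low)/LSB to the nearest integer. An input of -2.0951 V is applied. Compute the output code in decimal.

code 5982

LSB = 6.6 V / 32768 = 201.42 µV.
(V_in − V_low)/LSB = (-2.0951 − (−3.3)) / 0.000201416 = 5982.146.
So the output code is 5982.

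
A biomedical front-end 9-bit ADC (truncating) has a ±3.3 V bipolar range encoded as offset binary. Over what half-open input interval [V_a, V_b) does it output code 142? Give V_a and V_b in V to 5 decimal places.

[-1.46953 V, -1.45664 V)

LSB = 6.6/2^9 = 12.891 mV.
V_a = V_low + 142·LSB = -1.46953 V; V_b = V_low + 143·LSB = -1.45664 V.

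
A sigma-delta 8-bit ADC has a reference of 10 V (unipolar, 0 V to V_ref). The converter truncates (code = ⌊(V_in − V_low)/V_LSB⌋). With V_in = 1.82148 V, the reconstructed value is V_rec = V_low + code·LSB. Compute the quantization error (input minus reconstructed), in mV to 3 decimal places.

One LSB is 10 V / 256 = 39.062 mV.
Scaled input = 46.6299 LSBs, so code = 46.
Reconstructed: 1.796875 V.
Difference: 0.024605 V → 24.605 mV.

24.605 mV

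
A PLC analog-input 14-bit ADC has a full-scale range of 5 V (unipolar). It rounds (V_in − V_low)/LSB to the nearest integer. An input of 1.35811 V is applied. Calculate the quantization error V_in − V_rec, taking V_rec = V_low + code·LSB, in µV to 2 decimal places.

LSB = 5/2^14 = 305.18 µV.
(1.35811 − 0)/0.000305176 = 4450.2548; round gives code 4450.
Reconstructed: 1.3580322 V.
V_in − V_rec = 7.77734e-05 V = 77.77 µV.

77.77 µV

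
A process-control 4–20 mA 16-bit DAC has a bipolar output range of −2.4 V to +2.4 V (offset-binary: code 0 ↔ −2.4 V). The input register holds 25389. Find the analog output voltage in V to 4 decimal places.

LSB = 4.8 V / 2^16 = 73.24 µV.
V_out = (−2.4) + 25389 × 7.32422e-05 V = -0.540454 V.

-0.5405 V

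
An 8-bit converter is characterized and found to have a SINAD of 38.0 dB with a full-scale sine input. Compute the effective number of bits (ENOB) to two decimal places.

6.02 bits

ENOB = (SINAD − 1.76) / 6.02 = (38.0 − 1.76)/6.02 = 6.020.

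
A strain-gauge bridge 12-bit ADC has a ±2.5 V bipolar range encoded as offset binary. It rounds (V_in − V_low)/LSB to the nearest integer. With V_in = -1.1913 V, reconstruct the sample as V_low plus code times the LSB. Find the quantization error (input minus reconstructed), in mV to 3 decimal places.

0.106 mV

Step size: 5 V ÷ 2^12 = 1.221 mV.
(-1.1913 − (−2.5))/0.0012207 = 1072.0870; round gives code 1072.
V_rec = (−2.5) + 1072·0.0012207 = -1.1914062 V.
Error = -1.1913 − (−1.1914062) = 0.00010625 V = 0.106 mV.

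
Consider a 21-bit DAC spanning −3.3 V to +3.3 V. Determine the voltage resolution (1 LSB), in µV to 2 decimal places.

3.15 µV

Full-scale span = 6.6 V.
LSB = 6.6 / 2^21 = 6.6 / 2097152 = 3.14713e-06 V = 3.15 µV.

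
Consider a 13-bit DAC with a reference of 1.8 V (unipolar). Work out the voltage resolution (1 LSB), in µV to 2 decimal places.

219.73 µV

Full-scale span = 1.8 V.
LSB = 1.8 / 2^13 = 1.8 / 8192 = 0.000219727 V = 219.73 µV.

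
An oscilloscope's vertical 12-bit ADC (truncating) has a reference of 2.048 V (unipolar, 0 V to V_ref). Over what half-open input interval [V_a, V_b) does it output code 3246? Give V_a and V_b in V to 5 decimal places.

LSB = 2.048/2^12 = 0.500 mV.
V_a = V_low + 3246·LSB = 1.623 V; V_b = V_low + 3247·LSB = 1.6235 V.

[1.62300 V, 1.62350 V)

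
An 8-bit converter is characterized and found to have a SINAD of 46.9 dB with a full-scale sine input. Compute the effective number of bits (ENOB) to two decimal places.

ENOB = (SINAD − 1.76) / 6.02 = (46.9 − 1.76)/6.02 = 7.498.

7.50 bits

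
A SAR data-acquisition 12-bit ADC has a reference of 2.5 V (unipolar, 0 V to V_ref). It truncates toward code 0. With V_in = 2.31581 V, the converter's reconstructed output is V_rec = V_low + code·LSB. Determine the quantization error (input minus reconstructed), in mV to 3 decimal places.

0.136 mV

LSB = 2.5/2^12 = 0.610 mV.
(2.31581 − 0)/0.000610352 = 3794.2231; ⌊·⌋ gives code 3794.
V_rec = 0 + 3794·0.000610352 = 2.3156738 V.
Error = 2.31581 − 2.3156738 = 0.000136172 V = 0.136 mV.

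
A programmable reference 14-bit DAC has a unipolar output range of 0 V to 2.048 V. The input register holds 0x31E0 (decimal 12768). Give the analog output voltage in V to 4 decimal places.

1.5960 V

LSB = 2.048 V / 2^14 = 125.00 µV.
Code 0x31E0 = 12768 decimal.
V_out = 0 + 12768 × 0.000125 V = 1.596 V.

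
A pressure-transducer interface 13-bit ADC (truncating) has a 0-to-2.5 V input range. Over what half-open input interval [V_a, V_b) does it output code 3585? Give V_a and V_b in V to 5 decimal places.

[1.09406 V, 1.09436 V)

LSB = 2.5/2^13 = 305.18 µV.
V_a = V_low + 3585·LSB = 1.09406 V; V_b = V_low + 3586·LSB = 1.09436 V.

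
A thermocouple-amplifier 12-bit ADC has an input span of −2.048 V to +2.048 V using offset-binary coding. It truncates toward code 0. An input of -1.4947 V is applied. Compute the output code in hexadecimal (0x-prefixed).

code 0x229 (decimal 553)

LSB = 4.096 V / 4096 = 1.000 mV.
Input sits at 553.300 steps above V_low.
Floor → code 553.
In hexadecimal (0x-prefixed): 0x229.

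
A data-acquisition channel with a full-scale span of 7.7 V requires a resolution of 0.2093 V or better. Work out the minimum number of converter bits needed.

6 bits

Number of steps required ≥ 7.7 V / 0.2093 V = 36.79.
Need 2^N ≥ 36.79; 2^5 = 32, 2^6 = 64.
Minimum N = 6.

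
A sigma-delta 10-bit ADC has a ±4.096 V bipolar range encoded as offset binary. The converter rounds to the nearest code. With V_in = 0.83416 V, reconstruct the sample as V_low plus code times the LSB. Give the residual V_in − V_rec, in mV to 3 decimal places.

One LSB is 8.192 V / 1024 = 8.000 mV.
(0.83416 − (−4.096))/0.008 = 616.2700; round gives code 616.
Code 616 maps back to (−4.096) + 616×0.008 V = 0.832 V.
V_in − V_rec = 0.00216 V = 2.160 mV.

2.160 mV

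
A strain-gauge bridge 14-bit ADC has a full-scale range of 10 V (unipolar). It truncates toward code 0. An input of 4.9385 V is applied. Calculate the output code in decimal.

code 8091

With 16384 levels over 10 V, one step is 0.610 mV.
(4.9385 − 0) / 0.000610352 = 8091.238 LSBs.
So the output code is 8091.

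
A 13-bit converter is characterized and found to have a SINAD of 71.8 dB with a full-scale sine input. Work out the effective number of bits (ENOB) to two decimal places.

11.63 bits

ENOB = (SINAD − 1.76) / 6.02 = (71.8 − 1.76)/6.02 = 11.635.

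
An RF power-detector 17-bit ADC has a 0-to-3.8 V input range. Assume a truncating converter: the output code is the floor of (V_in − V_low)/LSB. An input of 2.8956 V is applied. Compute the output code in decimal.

code 99876

LSB = 3.8 V / 131072 = 28.99 µV.
(V_in − V_low)/LSB = (2.8956 − 0) / 2.89917e-05 = 99876.864.
⌊·⌋(99876.864) = 99876.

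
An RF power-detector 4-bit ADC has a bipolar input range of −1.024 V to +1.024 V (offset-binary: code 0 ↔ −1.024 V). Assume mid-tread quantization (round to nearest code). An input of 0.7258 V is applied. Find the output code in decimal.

code 14

LSB = 2.048 V / 16 = 128.000 mV.
(V_in − V_low)/LSB = (0.7258 − (−1.024)) / 0.128 = 13.670.
round(13.670) = 14.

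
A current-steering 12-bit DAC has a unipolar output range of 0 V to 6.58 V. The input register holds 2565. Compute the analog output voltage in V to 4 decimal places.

LSB = 6.58 V / 2^12 = 1.606 mV.
V_out = 0 + 2565 × 0.00160645 V = 4.12053 V.

4.1205 V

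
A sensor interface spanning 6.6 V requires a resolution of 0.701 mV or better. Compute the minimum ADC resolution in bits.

Number of steps required ≥ 6.6 V / 0.701 mV = 9415.12.
Need 2^N ≥ 9415.12; 2^13 = 8192, 2^14 = 16384.
Minimum N = 14.

14 bits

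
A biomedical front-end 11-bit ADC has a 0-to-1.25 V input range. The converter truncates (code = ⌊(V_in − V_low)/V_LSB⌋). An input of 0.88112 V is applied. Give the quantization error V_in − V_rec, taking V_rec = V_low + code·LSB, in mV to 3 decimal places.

LSB = 1.25/2^11 = 0.610 mV.
(V_in − V_low)/LSB = (0.88112 − 0)/0.000610352 = 1443.6270 → code 1443 (floor).
Code 1443 maps back to 0 + 1443×0.000610352 V = 0.8807373 V.
Difference: 0.000382695 V → 0.383 mV.

0.383 mV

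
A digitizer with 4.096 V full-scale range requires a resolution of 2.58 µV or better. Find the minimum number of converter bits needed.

21 bits

Number of steps required ≥ 4.096 V / 2.58 µV = 1587596.90.
Need 2^N ≥ 1587596.90; 2^20 = 1048576, 2^21 = 2097152.
Minimum N = 21.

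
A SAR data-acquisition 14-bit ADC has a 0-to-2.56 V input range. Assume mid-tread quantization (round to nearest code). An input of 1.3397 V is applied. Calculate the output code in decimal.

code 8574

With 16384 levels over 2.56 V, one step is 156.25 µV.
Input sits at 8574.080 steps above V_low.
round(8574.080) = 8574.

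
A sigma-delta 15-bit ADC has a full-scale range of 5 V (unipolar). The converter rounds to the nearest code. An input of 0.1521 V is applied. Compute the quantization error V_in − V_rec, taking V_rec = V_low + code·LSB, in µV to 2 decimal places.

One LSB is 5 V / 32768 = 152.59 µV.
Scaled input = 996.8026 LSBs, so code = 997.
Reconstructed: 0.15213013 V.
V_in − V_rec = -3.0127e-05 V = -30.13 µV.

-30.13 µV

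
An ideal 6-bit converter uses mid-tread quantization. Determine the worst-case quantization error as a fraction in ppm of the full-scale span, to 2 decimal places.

7812.50 ppm

Rounding → worst-case error = ½ LSB = V_FS/2^7, so 1e+06/128 = 7812.5 ppm of full scale.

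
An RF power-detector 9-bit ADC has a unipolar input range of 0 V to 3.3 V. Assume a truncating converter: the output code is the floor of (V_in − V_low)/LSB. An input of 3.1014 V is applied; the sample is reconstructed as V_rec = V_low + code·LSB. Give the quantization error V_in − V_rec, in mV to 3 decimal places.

1.205 mV

LSB = 3.3/2^9 = 6.445 mV.
Scaled input = 481.1869 LSBs, so code = 481.
Code 481 maps back to 0 + 481×0.00644531 V = 3.1001953 V.
Difference: 0.00120469 V → 1.205 mV.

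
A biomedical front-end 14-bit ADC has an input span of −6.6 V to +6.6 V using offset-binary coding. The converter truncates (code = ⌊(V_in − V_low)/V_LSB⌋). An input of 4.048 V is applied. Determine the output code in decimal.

code 13216

LSB = 13.2 V / 16384 = 0.806 mV.
Input sits at 13216.427 steps above V_low.
So the output code is 13216.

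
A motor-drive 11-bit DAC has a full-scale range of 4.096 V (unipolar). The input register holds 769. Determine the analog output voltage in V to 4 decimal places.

1.5380 V

LSB = 4.096 V / 2^11 = 2.000 mV.
V_out = 0 + 769 × 0.002 V = 1.538 V.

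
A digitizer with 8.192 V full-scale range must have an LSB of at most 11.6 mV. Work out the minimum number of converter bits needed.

Number of steps required ≥ 8.192 V / 11.6 mV = 706.21.
Need 2^N ≥ 706.21; 2^9 = 512, 2^10 = 1024.
Minimum N = 10.

10 bits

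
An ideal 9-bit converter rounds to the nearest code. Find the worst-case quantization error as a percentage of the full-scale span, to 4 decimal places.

0.0977 %

Rounding → worst-case error = ½ LSB = V_FS/2^10, so 100/1024 = 0.0976562 % of full scale.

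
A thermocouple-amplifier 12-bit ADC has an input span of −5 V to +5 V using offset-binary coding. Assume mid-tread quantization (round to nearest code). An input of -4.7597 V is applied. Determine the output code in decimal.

With 4096 levels over 10 V, one step is 2.441 mV.
(-4.7597 − (−5)) / 0.00244141 = 98.427 LSBs.
So the output code is 98.

code 98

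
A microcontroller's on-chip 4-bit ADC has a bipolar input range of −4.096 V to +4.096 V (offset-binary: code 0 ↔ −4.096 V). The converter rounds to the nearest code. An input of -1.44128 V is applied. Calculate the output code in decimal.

code 5

LSB = 8.192 V / 16 = 0.5120 V.
(-1.44128 − (−4.096)) / 0.512 = 5.185 LSBs.
round(5.185) = 5.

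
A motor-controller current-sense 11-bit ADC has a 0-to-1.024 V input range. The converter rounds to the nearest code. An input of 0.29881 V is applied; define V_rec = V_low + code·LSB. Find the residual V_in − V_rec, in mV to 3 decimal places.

LSB = 1.024/2^11 = 0.500 mV.
(V_in − V_low)/LSB = (0.29881 − 0)/0.0005 = 597.6200 → code 598 (round).
Reconstructed: 0.299 V.
Error = 0.29881 − 0.299 = -0.00019 V = -0.190 mV.

-0.190 mV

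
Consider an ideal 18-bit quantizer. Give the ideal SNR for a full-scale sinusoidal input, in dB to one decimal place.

110.1 dB

SNR ≈ 6.02·N + 1.76 dB = 6.02·18 + 1.76 = 110.12 dB.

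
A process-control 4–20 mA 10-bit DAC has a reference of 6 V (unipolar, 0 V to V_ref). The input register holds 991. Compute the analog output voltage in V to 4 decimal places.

LSB = 6 V / 2^10 = 5.859 mV.
V_out = 0 + 991 × 0.00585938 V = 5.80664 V.

5.8066 V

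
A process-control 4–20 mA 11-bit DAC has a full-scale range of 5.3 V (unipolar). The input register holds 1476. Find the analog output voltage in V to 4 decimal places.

3.8197 V

LSB = 5.3 V / 2^11 = 2.588 mV.
V_out = 0 + 1476 × 0.00258789 V = 3.81973 V.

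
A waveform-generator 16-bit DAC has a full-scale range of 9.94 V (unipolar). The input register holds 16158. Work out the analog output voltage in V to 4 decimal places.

2.4507 V

LSB = 9.94 V / 2^16 = 151.67 µV.
V_out = 0 + 16158 × 0.000151672 V = 2.45072 V.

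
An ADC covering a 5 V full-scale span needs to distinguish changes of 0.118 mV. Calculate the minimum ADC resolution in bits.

Number of steps required ≥ 5 V / 0.118 mV = 42372.88.
Need 2^N ≥ 42372.88; 2^15 = 32768, 2^16 = 65536.
Minimum N = 16.

16 bits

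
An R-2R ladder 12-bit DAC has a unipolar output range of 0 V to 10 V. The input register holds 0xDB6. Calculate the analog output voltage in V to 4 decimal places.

LSB = 10 V / 2^12 = 2.441 mV.
Code 0xDB6 = 3510 decimal.
V_out = 0 + 3510 × 0.00244141 V = 8.56934 V.

8.5693 V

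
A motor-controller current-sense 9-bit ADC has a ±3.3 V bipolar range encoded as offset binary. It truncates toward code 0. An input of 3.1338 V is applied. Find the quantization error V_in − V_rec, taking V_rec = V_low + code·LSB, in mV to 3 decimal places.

1.378 mV

Step size: 6.6 V ÷ 2^9 = 12.891 mV.
(3.1338 − (−3.3))/0.0128906 = 499.1069; ⌊·⌋ gives code 499.
Code 499 maps back to (−3.3) + 499×0.0128906 V = 3.1324219 V.
V_in − V_rec = 0.00137813 V = 1.378 mV.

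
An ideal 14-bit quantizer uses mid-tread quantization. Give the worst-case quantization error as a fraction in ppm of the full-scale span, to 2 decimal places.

Rounding → worst-case error = ½ LSB = V_FS/2^15, so 1e+06/32768 = 30.5176 ppm of full scale.

30.52 ppm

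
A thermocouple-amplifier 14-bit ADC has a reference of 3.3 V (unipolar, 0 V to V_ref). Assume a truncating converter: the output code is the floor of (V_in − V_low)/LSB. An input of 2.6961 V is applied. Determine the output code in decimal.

Full-scale span = 3.3 V; LSB = 3.3/2^14 = 201.42 µV.
(V_in − V_low)/LSB = (2.6961 − 0) / 0.000201416 = 13385.728.
⌊·⌋(13385.728) = 13385.

code 13385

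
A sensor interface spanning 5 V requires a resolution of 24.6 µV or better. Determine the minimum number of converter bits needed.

Number of steps required ≥ 5 V / 24.6 µV = 203252.03.
Need 2^N ≥ 203252.03; 2^17 = 131072, 2^18 = 262144.
Minimum N = 18.

18 bits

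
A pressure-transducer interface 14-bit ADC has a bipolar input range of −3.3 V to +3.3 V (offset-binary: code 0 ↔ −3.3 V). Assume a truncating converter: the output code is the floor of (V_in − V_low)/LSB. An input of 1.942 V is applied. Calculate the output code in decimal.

code 13012

With 16384 levels over 6.6 V, one step is 402.83 µV.
(V_in − V_low)/LSB = (1.942 − (−3.3)) / 0.000402832 = 13012.868.
⌊·⌋(13012.868) = 13012.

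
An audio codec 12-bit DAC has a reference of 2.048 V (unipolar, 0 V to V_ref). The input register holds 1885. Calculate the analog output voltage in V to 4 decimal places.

0.9425 V

LSB = 2.048 V / 2^12 = 0.500 mV.
V_out = 0 + 1885 × 0.0005 V = 0.9425 V.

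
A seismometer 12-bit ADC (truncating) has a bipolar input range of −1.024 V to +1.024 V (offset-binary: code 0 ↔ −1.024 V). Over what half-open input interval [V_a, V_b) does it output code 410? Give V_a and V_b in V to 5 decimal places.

LSB = 2.048/2^12 = 0.500 mV.
V_a = V_low + 410·LSB = -0.819 V; V_b = V_low + 411·LSB = -0.8185 V.

[-0.81900 V, -0.81850 V)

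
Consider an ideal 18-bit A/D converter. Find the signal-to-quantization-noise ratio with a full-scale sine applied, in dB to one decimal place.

110.1 dB

SNR ≈ 6.02·N + 1.76 dB = 6.02·18 + 1.76 = 110.12 dB.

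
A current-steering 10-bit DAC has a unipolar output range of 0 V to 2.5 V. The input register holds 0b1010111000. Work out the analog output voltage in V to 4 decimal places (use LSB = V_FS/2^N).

LSB = 2.5 V / 2^10 = 2.441 mV.
Code 0b1010111000 = 696 decimal.
V_out = 0 + 696 × 0.00244141 V = 1.69922 V.

1.6992 V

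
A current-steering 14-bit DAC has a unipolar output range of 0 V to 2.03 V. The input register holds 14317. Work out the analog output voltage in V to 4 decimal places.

1.7739 V

LSB = 2.03 V / 2^14 = 123.90 µV.
V_out = 0 + 14317 × 0.000123901 V = 1.7739 V.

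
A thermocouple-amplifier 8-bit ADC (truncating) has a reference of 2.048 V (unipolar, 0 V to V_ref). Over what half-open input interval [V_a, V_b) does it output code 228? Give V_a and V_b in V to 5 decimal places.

[1.82400 V, 1.83200 V)

LSB = 2.048/2^8 = 8.000 mV.
V_a = V_low + 228·LSB = 1.824 V; V_b = V_low + 229·LSB = 1.832 V.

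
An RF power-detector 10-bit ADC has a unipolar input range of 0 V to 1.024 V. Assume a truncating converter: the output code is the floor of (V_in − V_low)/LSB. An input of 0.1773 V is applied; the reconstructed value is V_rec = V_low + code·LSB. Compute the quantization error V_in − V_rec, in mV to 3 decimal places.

LSB = 1.024/2^10 = 1.000 mV.
(V_in − V_low)/LSB = (0.1773 − 0)/0.001 = 177.3000 → code 177 (floor).
Reconstructed: 0.177 V.
Error = 0.1773 − 0.177 = 0.0003 V = 0.300 mV.

0.300 mV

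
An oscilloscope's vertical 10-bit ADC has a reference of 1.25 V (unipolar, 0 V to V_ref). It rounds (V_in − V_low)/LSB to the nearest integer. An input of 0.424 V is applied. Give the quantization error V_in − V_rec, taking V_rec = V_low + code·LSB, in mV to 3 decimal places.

One LSB is 1.25 V / 1024 = 1.221 mV.
Scaled input = 347.3408 LSBs, so code = 347.
Code 347 maps back to 0 + 347×0.0012207 V = 0.42358398 V.
Difference: 0.000416016 V → 0.416 mV.

0.416 mV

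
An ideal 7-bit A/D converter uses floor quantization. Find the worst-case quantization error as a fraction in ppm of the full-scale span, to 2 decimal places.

7812.50 ppm

Truncating → worst-case error = 1 LSB = V_FS/2^7, so 1e+06/128 = 7812.5 ppm of full scale.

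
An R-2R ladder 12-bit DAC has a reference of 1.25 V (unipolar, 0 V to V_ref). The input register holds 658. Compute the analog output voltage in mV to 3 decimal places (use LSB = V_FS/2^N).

LSB = 1.25 V / 2^12 = 305.18 µV.
V_out = 0 + 658 × 0.000305176 V = 0.200806 V.
= 200.806 mV.

200.806 mV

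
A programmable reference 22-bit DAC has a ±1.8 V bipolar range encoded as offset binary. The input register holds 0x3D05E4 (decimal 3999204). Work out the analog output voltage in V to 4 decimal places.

LSB = 3.6 V / 2^22 = 0.86 µV.
Code 0x3D05E4 = 3999204 decimal.
V_out = (−1.8) + 3999204 × 8.58307e-07 V = 1.63254 V.

1.6325 V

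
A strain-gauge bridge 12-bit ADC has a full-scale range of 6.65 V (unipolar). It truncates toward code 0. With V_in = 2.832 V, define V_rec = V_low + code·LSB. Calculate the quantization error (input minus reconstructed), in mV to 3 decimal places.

0.555 mV

One LSB is 6.65 V / 4096 = 1.624 mV.
(V_in − V_low)/LSB = (2.832 − 0)/0.00162354 = 1744.3417 → code 1744 (floor).
Reconstructed: 2.8314453 V.
V_in − V_rec = 0.000554687 V = 0.555 mV.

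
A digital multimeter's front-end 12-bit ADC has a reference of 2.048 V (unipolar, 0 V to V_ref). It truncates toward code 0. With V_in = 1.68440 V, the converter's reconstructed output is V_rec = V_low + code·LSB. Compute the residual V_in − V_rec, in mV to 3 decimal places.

0.400 mV

One LSB is 2.048 V / 4096 = 0.500 mV.
Scaled input = 3368.8000 LSBs, so code = 3368.
V_rec = 0 + 3368·0.0005 = 1.684 V.
V_in − V_rec = 0.0004 V = 0.400 mV.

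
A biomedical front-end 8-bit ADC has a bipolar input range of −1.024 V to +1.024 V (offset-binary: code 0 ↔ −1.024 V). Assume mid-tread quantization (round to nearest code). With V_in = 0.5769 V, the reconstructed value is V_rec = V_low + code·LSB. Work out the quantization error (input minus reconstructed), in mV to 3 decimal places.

0.900 mV

One LSB is 2.048 V / 256 = 8.000 mV.
(V_in − V_low)/LSB = (0.5769 − (−1.024))/0.008 = 200.1125 → code 200 (round).
Code 200 maps back to (−1.024) + 200×0.008 V = 0.576 V.
Difference: 0.0009 V → 0.900 mV.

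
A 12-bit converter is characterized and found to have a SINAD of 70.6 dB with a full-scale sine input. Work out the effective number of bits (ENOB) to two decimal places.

11.44 bits

ENOB = (SINAD − 1.76) / 6.02 = (70.6 − 1.76)/6.02 = 11.435.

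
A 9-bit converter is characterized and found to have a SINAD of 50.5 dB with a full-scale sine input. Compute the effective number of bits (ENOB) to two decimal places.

ENOB = (SINAD − 1.76) / 6.02 = (50.5 − 1.76)/6.02 = 8.096.

8.10 bits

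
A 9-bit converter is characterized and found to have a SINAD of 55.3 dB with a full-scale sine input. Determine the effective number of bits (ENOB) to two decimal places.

8.89 bits

ENOB = (SINAD − 1.76) / 6.02 = (55.3 − 1.76)/6.02 = 8.894.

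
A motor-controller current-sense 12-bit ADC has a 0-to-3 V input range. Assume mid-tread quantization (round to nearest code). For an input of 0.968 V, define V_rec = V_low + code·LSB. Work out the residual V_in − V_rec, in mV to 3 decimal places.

-0.262 mV

Step size: 3 V ÷ 2^12 = 0.732 mV.
(0.968 − 0)/0.000732422 = 1321.6427; round gives code 1322.
Reconstructed: 0.96826172 V.
Error = 0.968 − 0.96826172 = -0.000261719 V = -0.262 mV.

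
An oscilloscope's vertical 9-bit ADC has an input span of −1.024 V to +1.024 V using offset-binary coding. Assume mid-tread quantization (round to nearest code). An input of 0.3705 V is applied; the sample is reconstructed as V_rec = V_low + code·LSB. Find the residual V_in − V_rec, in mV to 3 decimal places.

-1.500 mV

One LSB is 2.048 V / 512 = 4.000 mV.
Scaled input = 348.6250 LSBs, so code = 349.
Code 349 maps back to (−1.024) + 349×0.004 V = 0.372 V.
Error = 0.3705 − 0.372 = -0.0015 V = -1.500 mV.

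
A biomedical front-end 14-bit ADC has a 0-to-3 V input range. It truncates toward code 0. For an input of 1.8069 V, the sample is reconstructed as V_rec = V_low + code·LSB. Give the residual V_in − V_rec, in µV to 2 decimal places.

LSB = 3/2^14 = 183.11 µV.
Scaled input = 9868.0832 LSBs, so code = 9868.
V_rec = 0 + 9868·0.000183105 = 1.8068848 V.
Difference: 1.52344e-05 V → 15.23 µV.

15.23 µV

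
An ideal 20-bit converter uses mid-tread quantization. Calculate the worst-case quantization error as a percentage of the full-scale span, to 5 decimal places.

Rounding → worst-case error = ½ LSB = V_FS/2^21, so 100/2097152 = 4.76837e-05 % of full scale.

0.00005 %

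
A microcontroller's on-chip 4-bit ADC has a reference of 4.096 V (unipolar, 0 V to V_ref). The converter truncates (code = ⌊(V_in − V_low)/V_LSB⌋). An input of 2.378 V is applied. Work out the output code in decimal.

code 9

With 16 levels over 4.096 V, one step is 256.000 mV.
(2.378 − 0) / 0.256 = 9.289 LSBs.
⌊·⌋(9.289) = 9.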